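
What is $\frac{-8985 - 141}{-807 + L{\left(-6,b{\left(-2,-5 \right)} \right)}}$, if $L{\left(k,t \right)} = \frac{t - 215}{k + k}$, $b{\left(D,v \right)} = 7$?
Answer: $\frac{27378}{2369} \approx 11.557$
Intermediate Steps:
$L{\left(k,t \right)} = \frac{-215 + t}{2 k}$
$\frac{-8985 - 141}{-807 + L{\left(-6,b{\left(-2,-5 \right)} \right)}} = \frac{-8985 - 141}{-807 + \frac{-215 + 7}{2 \left(-6\right)}} = - \frac{9126}{-807 + \frac{1}{2} \left(- \frac{1}{6}\right) \left(-208\right)} = - \frac{9126}{-807 + \frac{52}{3}} = - \frac{9126}{- \frac{2369}{3}} = \left(-9126\right) \left(- \frac{3}{2369}\right) = \frac{27378}{2369}$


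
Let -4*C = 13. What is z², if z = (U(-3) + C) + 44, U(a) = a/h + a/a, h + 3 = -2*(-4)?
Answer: 677329/400 ≈ 1693.3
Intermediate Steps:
C = -13/4 (C = -¼*13 = -13/4 ≈ -3.2500)
h = 5 (h = -3 - 2*(-4) = -3 + 8 = 5)
U(a) = 1 + a/5 (U(a) = a/5 + a/a = a*(⅕) + 1 = a/5 + 1 = 1 + a/5)
z = 823/20 (z = ((1 + (⅕)*(-3)) - 13/4) + 44 = ((1 - ⅗) - 13/4) + 44 = (⅖ - 13/4) + 44 = -57/20 + 44 = 823/20 ≈ 41.150)
z² = (823/20)² = 677329/400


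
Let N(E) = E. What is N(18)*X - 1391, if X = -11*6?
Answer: -2579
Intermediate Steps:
X = -66
N(18)*X - 1391 = 18*(-66) - 1391 = -1188 - 1391 = -2579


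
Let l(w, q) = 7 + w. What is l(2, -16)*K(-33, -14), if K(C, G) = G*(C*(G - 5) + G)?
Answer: -77238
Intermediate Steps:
K(C, G) = G*(G + C*(-5 + G)) (K(C, G) = G*(C*(-5 + G) + G) = G*(G + C*(-5 + G)))
l(2, -16)*K(-33, -14) = (7 + 2)*(-14*(-14 - 5*(-33) - 33*(-14))) = 9*(-14*(-14 + 165 + 462)) = 9*(-14*613) = 9*(-8582) = -77238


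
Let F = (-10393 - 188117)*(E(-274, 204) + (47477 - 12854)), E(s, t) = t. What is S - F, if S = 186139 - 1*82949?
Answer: 6913610960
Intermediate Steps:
S = 103190 (S = 186139 - 82949 = 103190)
F = -6913507770 (F = (-10393 - 188117)*(204 + (47477 - 12854)) = -198510*(204 + 34623) = -198510*34827 = -6913507770)
S - F = 103190 - 1*(-6913507770) = 103190 + 6913507770 = 6913610960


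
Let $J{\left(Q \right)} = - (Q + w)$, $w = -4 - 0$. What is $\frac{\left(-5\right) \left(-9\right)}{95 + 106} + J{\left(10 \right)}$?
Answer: $- \frac{387}{67} \approx -5.7761$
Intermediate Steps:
$w = -4$ ($w = -4 + 0 = -4$)
$J{\left(Q \right)} = 4 - Q$ ($J{\left(Q \right)} = - (Q - 4) = - (-4 + Q) = 4 - Q$)
$\frac{\left(-5\right) \left(-9\right)}{95 + 106} + J{\left(10 \right)} = \frac{\left(-5\right) \left(-9\right)}{95 + 106} + \left(4 - 10\right) = \frac{45}{201} + \left(4 - 10\right) = 45 \cdot \frac{1}{201} - 6 = \frac{15}{67} - 6 = - \frac{387}{67}$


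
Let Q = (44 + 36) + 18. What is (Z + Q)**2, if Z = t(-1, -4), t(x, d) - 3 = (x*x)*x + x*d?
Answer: 10816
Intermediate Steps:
t(x, d) = 3 + x**3 + d*x (t(x, d) = 3 + ((x*x)*x + x*d) = 3 + (x**2*x + d*x) = 3 + (x**3 + d*x) = 3 + x**3 + d*x)
Z = 6 (Z = 3 + (-1)**3 - 4*(-1) = 3 - 1 + 4 = 6)
Q = 98 (Q = 80 + 18 = 98)
(Z + Q)**2 = (6 + 98)**2 = 104**2 = 10816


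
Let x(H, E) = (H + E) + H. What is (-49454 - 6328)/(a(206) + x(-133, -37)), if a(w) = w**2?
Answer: -55782/42133 ≈ -1.3239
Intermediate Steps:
x(H, E) = E + 2*H (x(H, E) = (E + H) + H = E + 2*H)
(-49454 - 6328)/(a(206) + x(-133, -37)) = (-49454 - 6328)/(206**2 + (-37 + 2*(-133))) = -55782/(42436 + (-37 - 266)) = -55782/(42436 - 303) = -55782/42133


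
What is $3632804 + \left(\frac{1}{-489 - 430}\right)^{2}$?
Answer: $\frac{3068124579045}{844561} \approx 3.6328 \cdot 10^{6}$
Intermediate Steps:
$3632804 + \left(\frac{1}{-489 - 430}\right)^{2} = 3632804 + \left(\frac{1}{-919}\right)^{2} = 3632804 + \left(- \frac{1}{919}\right)^{2} = 3632804 + \frac{1}{844561} = \frac{3068124579045}{844561}$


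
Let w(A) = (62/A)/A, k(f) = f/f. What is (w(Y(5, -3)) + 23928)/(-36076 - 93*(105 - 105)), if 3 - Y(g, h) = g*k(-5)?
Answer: -47887/72152 ≈ -0.66370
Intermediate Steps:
k(f) = 1
Y(g, h) = 3 - g
w(A) = 62/A**2
(w(Y(5, -3)) + 23928)/(-36076 - 93*(105 - 105)) = (62/(3 - 1*5)**2 + 23928)/(-36076 - 93*(105 - 105)) = (62/(3 - 5)**2 + 23928)/(-36076 - 93*0) = (62/(-2)**2 + 23928)/(-36076 + 0) = (62*(1/4) + 23928)/(-36076) = (31/2 + 23928)*(-1/36076) = (47887/2)*(-1/36076) = -47887/72152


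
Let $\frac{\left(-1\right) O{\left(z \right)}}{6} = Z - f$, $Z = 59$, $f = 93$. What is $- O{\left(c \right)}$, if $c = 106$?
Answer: $-204$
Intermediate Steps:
$O{\left(z \right)} = 204$ ($O{\left(z \right)} = - 6 \left(59 - 93\right) = \left(-6\right) \left(-34\right) = 204$)
$- O{\left(c \right)} = \left(-1\right) 204 = -204$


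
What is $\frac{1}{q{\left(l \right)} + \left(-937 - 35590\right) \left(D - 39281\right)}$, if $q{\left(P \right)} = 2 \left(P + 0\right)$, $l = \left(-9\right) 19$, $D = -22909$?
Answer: $\frac{1}{2271613788} \approx 4.4022 \cdot 10^{-10}$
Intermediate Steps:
$l = -171$
$q{\left(P \right)} = 2 P$
$\frac{1}{q{\left(l \right)} + \left(-937 - 35590\right) \left(D - 39281\right)} = \frac{1}{2 \left(-171\right) + \left(-937 - 35590\right) \left(-22909 - 39281\right)} = \frac{1}{-342 - -2271614130} = \frac{1}{-342 + 2271614130} = \frac{1}{2271613788}$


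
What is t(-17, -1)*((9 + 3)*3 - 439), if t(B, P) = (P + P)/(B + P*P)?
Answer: -403/8 ≈ -50.375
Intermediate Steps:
t(B, P) = 2*P/(B + P**2) (t(B, P) = (2*P)/(B + P**2) = 2*P/(B + P**2))
t(-17, -1)*((9 + 3)*3 - 439) = (2*(-1)/(-17 + (-1)**2))*((9 + 3)*3 - 439) = (2*(-1)/(-17 + 1))*(12*3 - 439) = (2*(-1)/(-16))*(36 - 439) = (2*(-1)*(-1/16))*(-403) = (1/8)*(-403) = -403/8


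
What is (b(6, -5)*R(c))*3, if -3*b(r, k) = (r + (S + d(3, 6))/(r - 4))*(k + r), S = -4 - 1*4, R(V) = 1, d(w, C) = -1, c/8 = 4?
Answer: -3/2 ≈ -1.5000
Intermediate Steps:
c = 32 (c = 8*4 = 32)
S = -8 (S = -4 - 4 = -8)
b(r, k) = -(k + r)*(r - 9/(-4 + r))/3 (b(r, k) = -(r + (-8 - 1)/(r - 4))*(k + r)/3 = -(r - 9/(-4 + r))*(k + r)/3 = -(k + r)*(r - 9/(-4 + r))/3)
(b(6, -5)*R(c))*3 = (((-1*6³ + 4*6² + 9*(-5) + 9*6 - 1*(-5)*6² + 4*(-5)*6)/(3*(-4 + 6)))*1)*3 = (((⅓)*(-1*216 + 4*36 - 45 + 54 - 1*(-5)*36 - 120)/2)*1)*3 = (((⅓)*(½)*(-216 + 144 - 45 + 54 + 180 - 120))*1)*3 = (((⅓)*(½)*(-3))*1)*3 = -½*1*3 = -½*3 = -3/2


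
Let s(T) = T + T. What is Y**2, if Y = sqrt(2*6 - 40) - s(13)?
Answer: 648 - 104*I*sqrt(7) ≈ 648.0 - 275.16*I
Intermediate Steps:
s(T) = 2*T
Y = -26 + 2*I*sqrt(7) (Y = sqrt(2*6 - 40) - 2*13 = sqrt(12 - 40) - 1*26 = sqrt(-28) - 26 = 2*I*sqrt(7) - 26 = -26 + 2*I*sqrt(7) ≈ -26.0 + 5.2915*I)
Y**2 = (-26 + 2*I*sqrt(7))**2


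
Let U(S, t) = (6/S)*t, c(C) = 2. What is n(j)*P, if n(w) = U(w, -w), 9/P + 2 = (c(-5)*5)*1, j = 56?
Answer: -27/4 ≈ -6.7500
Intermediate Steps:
P = 9/8 (P = 9/(-2 + (2*5)*1) = 9/(-2 + 10*1) = 9/(-2 + 10) = 9/8 ≈ 1.1250)
U(S, t) = 6*t/S
n(w) = -6 (n(w) = 6*(-w)/w = -6)
n(j)*P = -6*9/8 = -27/4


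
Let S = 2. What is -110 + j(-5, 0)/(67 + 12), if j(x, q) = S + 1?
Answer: -8687/79 ≈ -109.96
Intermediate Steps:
j(x, q) = 3 (j(x, q) = 2 + 1 = 3)
-110 + j(-5, 0)/(67 + 12) = -110 + 3/(67 + 12) = -110 + 3/79 = -8687/79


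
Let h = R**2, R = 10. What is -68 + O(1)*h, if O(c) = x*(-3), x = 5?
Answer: -1568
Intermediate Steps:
O(c) = -15 (O(c) = 5*(-3) = -15)
h = 100 (h = 10**2 = 100)
-68 + O(1)*h = -68 - 15*100 = -68 - 1500 = -1568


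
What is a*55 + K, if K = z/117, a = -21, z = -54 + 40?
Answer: -135149/117 ≈ -1155.1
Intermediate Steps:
z = -14
K = -14/117 ≈ -0.11966
a*55 + K = -21*55 - 14/117 = -1155 - 14/117 = -135149/117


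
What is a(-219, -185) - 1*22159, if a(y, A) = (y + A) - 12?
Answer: -22575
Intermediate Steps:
a(y, A) = -12 + A + y (a(y, A) = (A + y) - 12 = -12 + A + y)
a(-219, -185) - 1*22159 = (-12 - 185 - 219) - 1*22159 = -416 - 22159 = -22575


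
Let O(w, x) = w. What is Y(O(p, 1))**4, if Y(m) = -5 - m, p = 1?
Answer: 1296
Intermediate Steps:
Y(O(p, 1))**4 = (-5 - 1*1)**4 = (-5 - 1)**4 = (-6)**4 = 1296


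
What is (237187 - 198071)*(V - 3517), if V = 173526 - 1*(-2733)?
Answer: 6756976072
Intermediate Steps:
V = 176259 (V = 173526 + 2733 = 176259)
(237187 - 198071)*(V - 3517) = (237187 - 198071)*(176259 - 3517) = 39116*172742 = 6756976072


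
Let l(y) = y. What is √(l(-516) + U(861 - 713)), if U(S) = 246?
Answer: 3*I*√30 ≈ 16.432*I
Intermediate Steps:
√(l(-516) + U(861 - 713)) = √(-516 + 246) = √(-270) = 3*I*√30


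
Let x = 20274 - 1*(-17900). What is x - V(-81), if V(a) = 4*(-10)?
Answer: 38214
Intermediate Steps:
V(a) = -40
x = 38174 (x = 20274 + 17900 = 38174)
x - V(-81) = 38174 - 1*(-40) = 38174 + 40 = 38214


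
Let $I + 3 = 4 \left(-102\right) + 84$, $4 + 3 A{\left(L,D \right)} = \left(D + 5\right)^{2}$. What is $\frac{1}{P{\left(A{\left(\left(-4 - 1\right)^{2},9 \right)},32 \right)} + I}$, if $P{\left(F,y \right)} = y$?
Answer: $- \frac{1}{295} \approx -0.0033898$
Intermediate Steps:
$A{\left(L,D \right)} = - \frac{4}{3} + \frac{\left(5 + D\right)^{2}}{3}$ ($A{\left(L,D \right)} = - \frac{4}{3} + \frac{\left(D + 5\right)^{2}}{3} = - \frac{4}{3} + \frac{\left(5 + D\right)^{2}}{3}$)
$I = -327$ ($I = -3 + \left(4 \left(-102\right) + 84\right) = -3 + \left(-408 + 84\right) = -3 - 324 = -327$)
$\frac{1}{P{\left(A{\left(\left(-4 - 1\right)^{2},9 \right)},32 \right)} + I} = \frac{1}{32 - 327} = \frac{1}{-295} = - \frac{1}{295}$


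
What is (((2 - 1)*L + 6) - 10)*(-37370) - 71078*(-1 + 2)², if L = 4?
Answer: -71078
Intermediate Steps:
(((2 - 1)*L + 6) - 10)*(-37370) - 71078*(-1 + 2)² = (((2 - 1)*4 + 6) - 10)*(-37370) - 71078*(-1 + 2)² = ((1*4 + 6) - 10)*(-37370) - 71078*1² = ((4 + 6) - 10)*(-37370) - 71078*1 = (10 - 10)*(-37370) - 71078 = 0*(-37370) - 71078 = 0 - 71078 = -71078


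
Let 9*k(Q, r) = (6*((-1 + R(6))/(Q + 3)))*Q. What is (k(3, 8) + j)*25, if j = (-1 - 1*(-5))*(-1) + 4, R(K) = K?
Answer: 125/3 ≈ 41.667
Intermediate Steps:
j = 0 (j = (-1 + 5)*(-1) + 4 = 4*(-1) + 4 = -4 + 4 = 0)
k(Q, r) = 10*Q/(3*(3 + Q)) (k(Q, r) = ((6*((-1 + 6)/(Q + 3)))*Q)/9 = ((6*(5/(3 + Q)))*Q)/9 = ((30/(3 + Q))*Q)/9 = (30*Q/(3 + Q))/9 = 10*Q/(3*(3 + Q)))
(k(3, 8) + j)*25 = ((10/3)*3/(3 + 3) + 0)*25 = ((10/3)*3/6 + 0)*25 = ((10/3)*3*(1/6) + 0)*25 = (5/3 + 0)*25 = (5/3)*25 = 125/3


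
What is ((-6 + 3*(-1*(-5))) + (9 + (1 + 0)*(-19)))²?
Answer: 1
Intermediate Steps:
((-6 + 3*(-1*(-5))) + (9 + (1 + 0)*(-19)))² = ((-6 + 3*5) + (9 + 1*(-19)))² = ((-6 + 15) + (9 - 19))² = (9 - 10)² = (-1)² = 1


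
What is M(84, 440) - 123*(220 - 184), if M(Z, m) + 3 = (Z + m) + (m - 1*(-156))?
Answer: -3311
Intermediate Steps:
M(Z, m) = 153 + Z + 2*m (M(Z, m) = -3 + ((Z + m) + (m - 1*(-156))) = -3 + ((Z + m) + (m + 156)) = -3 + ((Z + m) + (156 + m)) = -3 + (156 + Z + 2*m) = 153 + Z + 2*m)
M(84, 440) - 123*(220 - 184) = (153 + 84 + 2*440) - 123*(220 - 184) = (153 + 84 + 880) - 123*36 = 1117 - 4428 = -3311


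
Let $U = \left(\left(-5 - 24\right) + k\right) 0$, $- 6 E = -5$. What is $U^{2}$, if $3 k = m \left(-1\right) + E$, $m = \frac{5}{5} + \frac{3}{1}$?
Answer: $0$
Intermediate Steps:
$E = \frac{5}{6}$ ($E = \left(- \frac{1}{6}\right) \left(-5\right) = \frac{5}{6} \approx 0.83333$)
$m = 4$ ($m = 5 \cdot \frac{1}{5} + 3 \cdot 1 = 1 + 3 = 4$)
$k = - \frac{19}{18}$ ($k = \frac{4 \left(-1\right) + \frac{5}{6}}{3} = \frac{-4 + \frac{5}{6}}{3} = \frac{1}{3} \left(- \frac{19}{6}\right) = - \frac{19}{18} \approx -1.0556$)
$U = 0$ ($U = \left(\left(-5 - 24\right) - \frac{19}{18}\right) 0 = \left(-29 - \frac{19}{18}\right) 0 = \left(- \frac{541}{18}\right) 0 = 0$)
$U^{2} = 0^{2} = 0$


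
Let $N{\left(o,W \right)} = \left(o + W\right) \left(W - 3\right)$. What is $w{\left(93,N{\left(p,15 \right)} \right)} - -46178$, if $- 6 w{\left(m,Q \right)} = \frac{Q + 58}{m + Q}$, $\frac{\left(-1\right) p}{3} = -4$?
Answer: $\frac{57768487}{1251} \approx 46178.0$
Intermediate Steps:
$p = 12$ ($p = \left(-3\right) \left(-4\right) = 12$)
$N{\left(o,W \right)} = \left(-3 + W\right) \left(W + o\right)$ ($N{\left(o,W \right)} = \left(W + o\right) \left(-3 + W\right) = \left(-3 + W\right) \left(W + o\right)$)
$w{\left(m,Q \right)} = - \frac{58 + Q}{6 \left(Q + m\right)}$ ($w{\left(m,Q \right)} = - \frac{\left(Q + 58\right) \frac{1}{m + Q}}{6} = - \frac{\left(58 + Q\right) \frac{1}{Q + m}}{6} = - \frac{\frac{1}{Q + m} \left(58 + Q\right)}{6} = - \frac{58 + Q}{6 \left(Q + m\right)}$)
$w{\left(93,N{\left(p,15 \right)} \right)} - -46178 = \frac{-58 - \left(15^{2} - 45 - 36 + 15 \cdot 12\right)}{6 \left(\left(15^{2} - 45 - 36 + 15 \cdot 12\right) + 93\right)} - -46178 = \frac{-58 - \left(225 - 45 - 36 + 180\right)}{6 \left(\left(225 - 45 - 36 + 180\right) + 93\right)} + 46178 = \frac{-58 - 324}{6 \left(324 + 93\right)} + 46178 = \frac{-58 - 324}{6 \cdot 417} + 46178 = \frac{1}{6} \cdot \frac{1}{417} \left(-382\right) + 46178 = - \frac{191}{1251} + 46178 = \frac{57768487}{1251}$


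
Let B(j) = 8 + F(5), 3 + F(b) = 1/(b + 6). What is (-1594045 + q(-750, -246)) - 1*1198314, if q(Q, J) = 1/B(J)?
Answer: -156372093/56 ≈ -2.7924e+6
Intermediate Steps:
F(b) = -3 + 1/(6 + b) (F(b) = -3 + 1/(b + 6) = -3 + 1/(6 + b))
B(j) = 56/11 (B(j) = 8 + (-17 - 3*5)/(6 + 5) = 8 + (-17 - 15)/11 = 8 + (1/11)*(-32) = 8 - 32/11 = 56/11)
q(Q, J) = 11/56 (q(Q, J) = 1/(56/11) = 11/56)
(-1594045 + q(-750, -246)) - 1*1198314 = (-1594045 + 11/56) - 1*1198314 = -89266509/56 - 1198314 = -156372093/56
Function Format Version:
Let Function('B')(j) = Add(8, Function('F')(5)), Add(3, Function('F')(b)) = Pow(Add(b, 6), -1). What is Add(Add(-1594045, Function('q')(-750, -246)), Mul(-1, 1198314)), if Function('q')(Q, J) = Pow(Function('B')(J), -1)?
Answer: Rational(-156372093, 56) ≈ -2.7924e+6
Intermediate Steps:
Function('F')(b) = Add(-3, Pow(Add(6, b), -1)) (Function('F')(b) = Add(-3, Pow(Add(b, 6), -1)) = Add(-3, Pow(Add(6, b), -1)))
Function('B')(j) = Rational(56, 11) (Function('B')(j) = Add(8, Mul(Pow(Add(6, 5), -1), Add(-17, Mul(-3, 5)))) = Add(8, Mul(Pow(11, -1), Add(-17, -15))) = Add(8, Mul(Rational(1, 11), -32)) = Add(8, Rational(-32, 11)) = Rational(56, 11))
Function('q')(Q, J) = Rational(11, 56) (Function('q')(Q, J) = Pow(Rational(56, 11), -1) = Rational(11, 56))
Add(Add(-1594045, Function('q')(-750, -246)), Mul(-1, 1198314)) = Add(Add(-1594045, Rational(11, 56)), Mul(-1, 1198314)) = Add(Rational(-89266509, 56), -1198314) = Rational(-156372093, 56)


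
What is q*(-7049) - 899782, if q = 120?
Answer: -1745662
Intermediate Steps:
q*(-7049) - 899782 = 120*(-7049) - 899782 = -845880 - 899782 = -1745662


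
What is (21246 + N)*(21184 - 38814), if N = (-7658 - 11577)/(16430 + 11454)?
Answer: -5222043278635/13942 ≈ -3.7455e+8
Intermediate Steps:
N = -19235/27884 ≈ -0.68982
(21246 + N)*(21184 - 38814) = (21246 - 19235/27884)*(21184 - 38814) = (592404229/27884)*(-17630) = -5222043278635/13942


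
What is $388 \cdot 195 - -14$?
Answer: $75674$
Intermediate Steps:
$388 \cdot 195 - -14 = 75660 + 14 = 75674$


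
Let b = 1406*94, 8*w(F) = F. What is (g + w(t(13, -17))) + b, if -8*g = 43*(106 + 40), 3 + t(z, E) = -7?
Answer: 131378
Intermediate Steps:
t(z, E) = -10 (t(z, E) = -3 - 7 = -10)
w(F) = F/8
b = 132164
g = -3139/4 (g = -43*(106 + 40)/8 = -43*146/8 = -⅛*6278 = -3139/4 ≈ -784.75)
(g + w(t(13, -17))) + b = (-3139/4 + (⅛)*(-10)) + 132164 = (-3139/4 - 5/4) + 132164 = -786 + 132164 = 131378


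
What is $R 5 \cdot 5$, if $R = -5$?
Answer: $-125$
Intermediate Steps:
$R 5 \cdot 5 = \left(-5\right) 5 \cdot 5 = \left(-25\right) 5 = -125$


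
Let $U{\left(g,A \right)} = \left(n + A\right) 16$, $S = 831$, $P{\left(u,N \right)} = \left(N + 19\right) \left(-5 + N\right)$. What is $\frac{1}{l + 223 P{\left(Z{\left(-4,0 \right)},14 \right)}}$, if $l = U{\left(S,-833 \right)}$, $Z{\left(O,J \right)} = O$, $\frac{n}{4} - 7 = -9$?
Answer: $\frac{1}{52775} \approx 1.8948 \cdot 10^{-5}$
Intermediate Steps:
$n = -8$ ($n = 28 + 4 \left(-9\right) = 28 - 36 = -8$)
$P{\left(u,N \right)} = \left(-5 + N\right) \left(19 + N\right)$ ($P{\left(u,N \right)} = \left(19 + N\right) \left(-5 + N\right) = \left(-5 + N\right) \left(19 + N\right)$)
$U{\left(g,A \right)} = -128 + 16 A$ ($U{\left(g,A \right)} = \left(-8 + A\right) 16 = -128 + 16 A$)
$l = -13456$ ($l = -128 + 16 \left(-833\right) = -128 - 13328 = -13456$)
$\frac{1}{l + 223 P{\left(Z{\left(-4,0 \right)},14 \right)}} = \frac{1}{-13456 + 223 \left(-95 + 14^{2} + 14 \cdot 14\right)} = \frac{1}{-13456 + 223 \left(-95 + 196 + 196\right)} = \frac{1}{-13456 + 223 \cdot 297} = \frac{1}{-13456 + 66231} = \frac{1}{52775}$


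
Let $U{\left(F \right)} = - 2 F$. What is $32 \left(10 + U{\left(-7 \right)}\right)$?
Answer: $768$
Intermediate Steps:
$32 \left(10 + U{\left(-7 \right)}\right) = 32 \left(10 - -14\right) = 32 \left(10 + 14\right) = 32 \cdot 24 = 768$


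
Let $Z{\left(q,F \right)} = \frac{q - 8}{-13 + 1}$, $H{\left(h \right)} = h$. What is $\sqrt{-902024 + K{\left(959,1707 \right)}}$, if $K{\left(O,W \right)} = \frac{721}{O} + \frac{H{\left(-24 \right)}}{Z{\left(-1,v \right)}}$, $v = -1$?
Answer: $\frac{i \sqrt{16930674953}}{137} \approx 949.77 i$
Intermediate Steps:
$Z{\left(q,F \right)} = \frac{2}{3} - \frac{q}{12}$ ($Z{\left(q,F \right)} = \frac{-8 + q}{-12} = \left(-8 + q\right) \left(- \frac{1}{12}\right) = \frac{2}{3} - \frac{q}{12}$)
$K{\left(O,W \right)} = -32 + \frac{721}{O}$ ($K{\left(O,W \right)} = \frac{721}{O} - \frac{24}{\frac{2}{3} - - \frac{1}{12}} = \frac{721}{O} - \frac{24}{\frac{2}{3} + \frac{1}{12}} = \frac{721}{O} - \frac{24}{\frac{3}{4}} = \frac{721}{O} - 32 = -32 + \frac{721}{O}$)
$\sqrt{-902024 + K{\left(959,1707 \right)}} = \sqrt{-902024 - \left(32 - \frac{721}{959}\right)} = \sqrt{-902024 + \left(-32 + 721 \cdot \frac{1}{959}\right)} = \sqrt{-902024 + \left(-32 + \frac{103}{137}\right)} = \sqrt{-902024 - \frac{4281}{137}} = \sqrt{- \frac{123581569}{137}} = \frac{i \sqrt{16930674953}}{137}$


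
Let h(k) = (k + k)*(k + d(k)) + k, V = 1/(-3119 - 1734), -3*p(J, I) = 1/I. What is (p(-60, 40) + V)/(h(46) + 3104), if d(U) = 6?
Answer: -4973/4620444240 ≈ -1.0763e-6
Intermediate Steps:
p(J, I) = -1/(3*I)
V = -1/4853 (V = 1/(-4853) = -1/4853 ≈ -0.00020606)
h(k) = k + 2*k*(6 + k) (h(k) = (k + k)*(k + 6) + k = (2*k)*(6 + k) + k = 2*k*(6 + k) + k = k + 2*k*(6 + k))
(p(-60, 40) + V)/(h(46) + 3104) = (-⅓/40 - 1/4853)/(46*(13 + 2*46) + 3104) = (-⅓*1/40 - 1/4853)/(46*(13 + 92) + 3104) = (-1/120 - 1/4853)/(46*105 + 3104) = -4973/(582360*(4830 + 3104)) = -4973/582360/7934 = -4973/582360*1/7934 = -4973/4620444240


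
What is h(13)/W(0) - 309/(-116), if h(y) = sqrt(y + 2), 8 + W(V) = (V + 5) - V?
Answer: 309/116 - sqrt(15)/3 ≈ 1.3728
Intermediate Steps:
W(V) = -3 (W(V) = -8 + ((V + 5) - V) = -8 + ((5 + V) - V) = -8 + 5 = -3)
h(y) = sqrt(2 + y)
h(13)/W(0) - 309/(-116) = sqrt(2 + 13)/(-3) - 309/(-116) = sqrt(15)*(-1/3) - 309*(-1/116) = -sqrt(15)/3 + 309/116 = 309/116 - sqrt(15)/3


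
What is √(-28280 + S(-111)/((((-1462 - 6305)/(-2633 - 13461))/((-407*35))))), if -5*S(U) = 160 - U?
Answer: √10533940818758/2589 ≈ 1253.6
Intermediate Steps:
S(U) = -32 + U/5 (S(U) = -(160 - U)/5 = -32 + U/5)
√(-28280 + S(-111)/((((-1462 - 6305)/(-2633 - 13461))/((-407*35))))) = √(-28280 + (-32 + (⅕)*(-111))/((((-1462 - 6305)/(-2633 - 13461))/((-407*35))))) = √(-28280 + (-32 - 111/5)/((-7767/(-16094)/(-14245)))) = √(-28280 - 271/(5*(-7767*(-1/16094)*(-1/14245)))) = √(-28280 - 271/(5*((7767/16094)*(-1/14245)))) = √(-28280 - 271/(5*(-7767/229259030))) = √(-28280 - 271/5*(-229259030/7767)) = √(-28280 + 12425839426/7767) = √(12206188666/7767) = √10533940818758/2589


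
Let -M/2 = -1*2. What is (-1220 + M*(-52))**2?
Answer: 2039184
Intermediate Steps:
M = 4 (M = -(-2)*2 = -2*(-2) = 4)
(-1220 + M*(-52))**2 = (-1220 + 4*(-52))**2 = (-1220 - 208)**2 = (-1428)**2 = 2039184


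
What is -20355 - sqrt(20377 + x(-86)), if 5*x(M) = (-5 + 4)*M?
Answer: -20355 - sqrt(509855)/5 ≈ -20498.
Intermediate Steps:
x(M) = -M/5 (x(M) = ((-5 + 4)*M)/5 = (-M)/5 = -M/5)
-20355 - sqrt(20377 + x(-86)) = -20355 - sqrt(20377 - 1/5*(-86)) = -20355 - sqrt(20377 + 86/5) = -20355 - sqrt(101971/5) = -20355 - sqrt(509855)/5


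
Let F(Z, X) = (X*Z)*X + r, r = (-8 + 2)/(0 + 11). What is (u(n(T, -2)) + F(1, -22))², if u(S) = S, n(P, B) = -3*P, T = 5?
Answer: 26553409/121 ≈ 2.1945e+5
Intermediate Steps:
r = -6/11 ≈ -0.54545
F(Z, X) = -6/11 + Z*X² (F(Z, X) = (X*Z)*X - 6/11 = Z*X² - 6/11 = -6/11 + Z*X²)
(u(n(T, -2)) + F(1, -22))² = (-3*5 + (-6/11 + 1*(-22)²))² = (-15 + (-6/11 + 1*484))² = (-15 + (-6/11 + 484))² = (-15 + 5318/11)² = (5153/11)² = 26553409/121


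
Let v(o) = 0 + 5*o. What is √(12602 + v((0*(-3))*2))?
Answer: √12602 ≈ 112.26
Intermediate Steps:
v(o) = 5*o
√(12602 + v((0*(-3))*2)) = √(12602 + 5*((0*(-3))*2)) = √(12602 + 5*(0*2)) = √(12602 + 5*0) = √(12602 + 0) = √12602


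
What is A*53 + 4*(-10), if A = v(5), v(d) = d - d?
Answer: -40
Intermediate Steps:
v(d) = 0
A = 0
A*53 + 4*(-10) = 0*53 + 4*(-10) = 0 - 40 = -40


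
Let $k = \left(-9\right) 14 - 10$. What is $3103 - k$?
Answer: $3239$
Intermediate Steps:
$k = -136$ ($k = -126 - 10 = -136$)
$3103 - k = 3103 - -136 = 3103 + 136 = 3239$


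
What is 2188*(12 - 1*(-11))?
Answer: 50324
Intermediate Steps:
2188*(12 - 1*(-11)) = 2188*(12 + 11) = 2188*23 = 50324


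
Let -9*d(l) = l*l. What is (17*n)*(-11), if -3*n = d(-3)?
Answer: -187/3 ≈ -62.333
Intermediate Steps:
d(l) = -l**2/9 (d(l) = -l*l/9 = -l**2/9)
n = 1/3 (n = -(-1)*(-3)**2/27 = -(-1)*9/27 = -1/3*(-1) = 1/3 ≈ 0.33333)
(17*n)*(-11) = (17*(1/3))*(-11) = (17/3)*(-11) = -187/3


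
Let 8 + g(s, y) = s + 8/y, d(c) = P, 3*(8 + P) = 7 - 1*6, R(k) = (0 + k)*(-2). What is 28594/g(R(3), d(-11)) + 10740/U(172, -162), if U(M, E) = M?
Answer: -13675228/7439 ≈ -1838.3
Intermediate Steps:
R(k) = -2*k (R(k) = k*(-2) = -2*k)
P = -23/3 (P = -8 + (7 - 1*6)/3 = -8 + (7 - 6)/3 = -8 + (⅓)*1 = -8 + ⅓ = -23/3 ≈ -7.6667)
d(c) = -23/3
g(s, y) = -8 + s + 8/y (g(s, y) = -8 + (s + 8/y) = -8 + s + 8/y)
28594/g(R(3), d(-11)) + 10740/U(172, -162) = 28594/(-8 - 2*3 + 8/(-23/3)) + 10740/172 = 28594/(-8 - 6 + 8*(-3/23)) + 10740*(1/172) = 28594/(-8 - 6 - 24/23) + 2685/43 = 28594/(-346/23) + 2685/43 = 28594*(-23/346) + 2685/43 = -328831/173 + 2685/43 = -13675228/7439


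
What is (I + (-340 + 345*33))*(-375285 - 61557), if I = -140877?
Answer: 56716070544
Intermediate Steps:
(I + (-340 + 345*33))*(-375285 - 61557) = (-140877 + (-340 + 345*33))*(-375285 - 61557) = (-140877 + (-340 + 11385))*(-436842) = (-140877 + 11045)*(-436842) = -129832*(-436842) = 56716070544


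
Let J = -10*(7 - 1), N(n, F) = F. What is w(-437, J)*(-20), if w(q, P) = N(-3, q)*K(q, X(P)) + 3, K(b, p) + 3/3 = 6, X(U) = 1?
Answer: 43640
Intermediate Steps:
K(b, p) = 5 (K(b, p) = -1 + 6 = 5)
J = -60 (J = -10*6 = -60)
w(q, P) = 3 + 5*q (w(q, P) = q*5 + 3 = 5*q + 3 = 3 + 5*q)
w(-437, J)*(-20) = (3 + 5*(-437))*(-20) = (3 - 2185)*(-20) = -2182*(-20) = 43640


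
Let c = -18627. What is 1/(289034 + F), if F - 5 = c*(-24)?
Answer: 1/736087 ≈ 1.3585e-6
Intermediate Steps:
F = 447053 (F = 5 - 18627*(-24) = 5 + 447048 = 447053)
1/(289034 + F) = 1/(289034 + 447053) = 1/736087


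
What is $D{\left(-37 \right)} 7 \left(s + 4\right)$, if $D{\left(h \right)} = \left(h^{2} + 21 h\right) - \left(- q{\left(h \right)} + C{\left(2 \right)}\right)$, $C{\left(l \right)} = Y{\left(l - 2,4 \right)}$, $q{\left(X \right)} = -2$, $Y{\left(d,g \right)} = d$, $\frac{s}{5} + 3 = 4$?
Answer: $37170$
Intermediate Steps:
$s = 5$ ($s = -15 + 5 \cdot 4 = -15 + 20 = 5$)
$C{\left(l \right)} = -2 + l$ ($C{\left(l \right)} = l - 2 = -2 + l$)
$D{\left(h \right)} = -2 + h^{2} + 21 h$ ($D{\left(h \right)} = \left(h^{2} + 21 h\right) - 2 = -2 + h^{2} + 21 h$)
$D{\left(-37 \right)} 7 \left(s + 4\right) = \left(-2 + \left(-37\right)^{2} + 21 \left(-37\right)\right) 7 \left(5 + 4\right) = \left(-2 + 1369 - 777\right) 7 \cdot 9 = 590 \cdot 63 = 37170$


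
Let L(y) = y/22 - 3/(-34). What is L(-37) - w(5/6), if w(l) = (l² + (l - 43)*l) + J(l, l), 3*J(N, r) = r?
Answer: 36547/1122 ≈ 32.573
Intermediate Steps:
J(N, r) = r/3
L(y) = 3/34 + y/22 (L(y) = y*(1/22) - 3*(-1/34) = y/22 + 3/34 = 3/34 + y/22)
w(l) = l² + l/3 + l*(-43 + l) (w(l) = (l² + (l - 43)*l) + l/3 = (l² + (-43 + l)*l) + l/3 = (l² + l*(-43 + l)) + l/3 = l² + l/3 + l*(-43 + l))
L(-37) - w(5/6) = (3/34 + (1/22)*(-37)) - 2*5/6*(-64 + 3*(5/6))/3 = (3/34 - 37/22) - 2*(⅙)*5*(-64 + 3*((⅙)*5))/3 = -298/187 - 2*5*(-64 + 3*(⅚))/(3*6) = -298/187 - 2*5*(-64 + 5/2)/(3*6) = -298/187 - 2*5*(-123)/(3*6*2) = -298/187 - 1*(-205/6) = -298/187 + 205/6 = 36547/1122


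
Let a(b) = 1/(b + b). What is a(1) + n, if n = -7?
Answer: -13/2 ≈ -6.5000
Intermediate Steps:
a(b) = 1/(2*b)
a(1) + n = (½)/1 - 7 = (½)*1 - 7 = ½ - 7 = -13/2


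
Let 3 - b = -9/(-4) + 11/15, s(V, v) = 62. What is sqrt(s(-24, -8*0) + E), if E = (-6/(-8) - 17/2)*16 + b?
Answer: I*sqrt(55785)/30 ≈ 7.8729*I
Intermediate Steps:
b = 1/60 (b = 3 - (-9/(-4) + 11/15) = 3 - (-9*(-1/4) + 11*(1/15)) = 3 - (9/4 + 11/15) = 3 - 1*179/60 = 3 - 179/60 = 1/60 ≈ 0.016667)
E = -7439/60 (E = (-6/(-8) - 17/2)*16 + 1/60 = (-6*(-1/8) - 17*1/2)*16 + 1/60 = (3/4 - 17/2)*16 + 1/60 = -31/4*16 + 1/60 = -124 + 1/60 = -7439/60 ≈ -123.98)
sqrt(s(-24, -8*0) + E) = sqrt(62 - 7439/60) = sqrt(-3719/60) = I*sqrt(55785)/30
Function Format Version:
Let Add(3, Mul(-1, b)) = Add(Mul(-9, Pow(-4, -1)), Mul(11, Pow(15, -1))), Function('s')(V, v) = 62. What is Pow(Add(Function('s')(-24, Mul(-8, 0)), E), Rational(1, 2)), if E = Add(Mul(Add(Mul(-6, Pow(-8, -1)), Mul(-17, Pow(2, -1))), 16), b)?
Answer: Mul(Rational(1, 30), I, Pow(55785, Rational(1, 2))) ≈ Mul(7.8729, I)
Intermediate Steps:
b = Rational(1, 60) (b = Add(3, Mul(-1, Add(Mul(-9, Pow(-4, -1)), Mul(11, Pow(15, -1))))) = Add(3, Mul(-1, Add(Mul(-9, Rational(-1, 4)), Mul(11, Rational(1, 15))))) = Add(3, Mul(-1, Add(Rational(9, 4), Rational(11, 15)))) = Add(3, Mul(-1, Rational(179, 60))) = Add(3, Rational(-179, 60)) = Rational(1, 60) ≈ 0.016667)
E = Rational(-7439, 60) (E = Add(Mul(Add(Mul(-6, Pow(-8, -1)), Mul(-17, Pow(2, -1))), 16), Rational(1, 60)) = Add(Mul(Add(Mul(-6, Rational(-1, 8)), Mul(-17, Rational(1, 2))), 16), Rational(1, 60)) = Add(Mul(Add(Rational(3, 4), Rational(-17, 2)), 16), Rational(1, 60)) = Add(Mul(Rational(-31, 4), 16), Rational(1, 60)) = Add(-124, Rational(1, 60)) = Rational(-7439, 60) ≈ -123.98)
Pow(Add(Function('s')(-24, Mul(-8, 0)), E), Rational(1, 2)) = Pow(Add(62, Rational(-7439, 60)), Rational(1, 2)) = Pow(Rational(-3719, 60), Rational(1, 2)) = Mul(Rational(1, 30), I, Pow(55785, Rational(1, 2)))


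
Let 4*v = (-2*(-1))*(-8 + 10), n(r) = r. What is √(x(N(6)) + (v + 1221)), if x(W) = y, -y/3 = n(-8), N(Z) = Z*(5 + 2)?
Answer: √1246 ≈ 35.299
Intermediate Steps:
N(Z) = 7*Z (N(Z) = Z*7 = 7*Z)
y = 24 (y = -3*(-8) = 24)
v = 1 (v = ((-2*(-1))*(-8 + 10))/4 = (2*2)/4 = (¼)*4 = 1)
x(W) = 24
√(x(N(6)) + (v + 1221)) = √(24 + (1 + 1221)) = √(24 + 1222) = √1246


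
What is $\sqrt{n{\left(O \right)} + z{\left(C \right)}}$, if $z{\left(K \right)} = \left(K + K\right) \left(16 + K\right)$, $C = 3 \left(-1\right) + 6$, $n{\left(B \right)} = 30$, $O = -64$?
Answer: $12$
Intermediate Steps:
$C = 3$ ($C = -3 + 6 = 3$)
$z{\left(K \right)} = 2 K \left(16 + K\right)$
$\sqrt{n{\left(O \right)} + z{\left(C \right)}} = \sqrt{30 + 2 \cdot 3 \left(16 + 3\right)} = \sqrt{30 + 2 \cdot 3 \cdot 19} = \sqrt{30 + 114} = \sqrt{144} = 12$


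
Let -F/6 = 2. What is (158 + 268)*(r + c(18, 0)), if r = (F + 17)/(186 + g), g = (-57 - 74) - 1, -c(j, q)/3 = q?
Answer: 355/9 ≈ 39.444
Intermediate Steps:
F = -12 (F = -6*2 = -12)
c(j, q) = -3*q
g = -132 (g = -131 - 1 = -132)
r = 5/54 (r = (-12 + 17)/(186 - 132) = 5/54 ≈ 0.092593)
(158 + 268)*(r + c(18, 0)) = (158 + 268)*(5/54 - 3*0) = 426*(5/54 + 0) = 426*(5/54) = 355/9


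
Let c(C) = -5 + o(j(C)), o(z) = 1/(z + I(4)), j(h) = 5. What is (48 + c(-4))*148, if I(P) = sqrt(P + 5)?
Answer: 12765/2 ≈ 6382.5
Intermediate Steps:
I(P) = sqrt(5 + P)
o(z) = 1/(3 + z) (o(z) = 1/(z + sqrt(5 + 4)) = 1/(z + sqrt(9)) = 1/(z + 3) = 1/(3 + z))
c(C) = -39/8 (c(C) = -5 + 1/(3 + 5) = -5 + 1/8 = -39/8)
(48 + c(-4))*148 = (48 - 39/8)*148 = (345/8)*148 = 12765/2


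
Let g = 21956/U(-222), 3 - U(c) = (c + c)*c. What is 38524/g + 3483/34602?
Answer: -10948983553281/63310126 ≈ -1.7294e+5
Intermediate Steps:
U(c) = 3 - 2*c² (U(c) = 3 - (c + c)*c = 3 - 2*c*c = 3 - 2*c²)
g = -21956/98565 (g = 21956/(3 - 2*(-222)²) = 21956/(3 - 2*49284) = 21956/(3 - 98568) = 21956/(-98565) = 21956*(-1/98565) = -21956/98565 ≈ -0.22276)
38524/g + 3483/34602 = 38524/(-21956/98565) + 3483/34602 = 38524*(-98565/21956) + 3483*(1/34602) = -949279515/5489 + 1161/11534 = -10948983553281/63310126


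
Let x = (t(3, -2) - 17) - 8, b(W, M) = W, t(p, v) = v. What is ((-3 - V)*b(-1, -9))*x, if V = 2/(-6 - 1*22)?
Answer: -1107/14 ≈ -79.071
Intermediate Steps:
x = -27 (x = (-2 - 17) - 8 = -19 - 8 = -27)
V = -1/14 (V = 2/(-6 - 22) = 2/(-28) = 2*(-1/28) = -1/14 ≈ -0.071429)
((-3 - V)*b(-1, -9))*x = ((-3 - 1*(-1/14))*(-1))*(-27) = ((-3 + 1/14)*(-1))*(-27) = -41/14*(-1)*(-27) = (41/14)*(-27) = -1107/14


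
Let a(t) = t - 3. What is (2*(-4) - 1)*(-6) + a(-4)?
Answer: 47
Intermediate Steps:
a(t) = -3 + t
(2*(-4) - 1)*(-6) + a(-4) = (2*(-4) - 1)*(-6) + (-3 - 4) = (-8 - 1)*(-6) - 7 = -9*(-6) - 7 = 54 - 7 = 47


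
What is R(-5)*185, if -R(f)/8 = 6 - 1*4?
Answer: -2960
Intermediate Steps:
R(f) = -16 (R(f) = -8*(6 - 1*4) = -8*(6 - 4) = -8*2 = -16)
R(-5)*185 = -16*185 = -2960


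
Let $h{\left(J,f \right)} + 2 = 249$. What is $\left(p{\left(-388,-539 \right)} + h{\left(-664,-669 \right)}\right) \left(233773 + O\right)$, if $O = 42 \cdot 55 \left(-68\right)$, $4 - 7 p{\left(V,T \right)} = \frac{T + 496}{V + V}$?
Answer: $\frac{103134062145}{5432} \approx 1.8986 \cdot 10^{7}$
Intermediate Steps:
$p{\left(V,T \right)} = \frac{4}{7} - \frac{496 + T}{14 V}$ ($p{\left(V,T \right)} = \frac{4}{7} - \frac{\left(T + 496\right) \frac{1}{V + V}}{7} = \frac{4}{7} - \frac{\left(496 + T\right) \frac{1}{2 V}}{7} = \frac{4}{7} - \frac{\frac{1}{2} \frac{1}{V} \left(496 + T\right)}{7} = \frac{4}{7} - \frac{496 + T}{14 V}$)
$h{\left(J,f \right)} = 247$ ($h{\left(J,f \right)} = -2 + 249 = 247$)
$O = -157080$ ($O = 2310 \left(-68\right) = -157080$)
$\left(p{\left(-388,-539 \right)} + h{\left(-664,-669 \right)}\right) \left(233773 + O\right) = \left(\frac{-496 - -539 + 8 \left(-388\right)}{14 \left(-388\right)} + 247\right) \left(233773 - 157080\right) = \left(\frac{1}{14} \left(- \frac{1}{388}\right) \left(-496 + 539 - 3104\right) + 247\right) 76693 = \left(\frac{1}{14} \left(- \frac{1}{388}\right) \left(-3061\right) + 247\right) 76693 = \left(\frac{3061}{5432} + 247\right) 76693 = \frac{1344765}{5432} \cdot 76693 = \frac{103134062145}{5432}$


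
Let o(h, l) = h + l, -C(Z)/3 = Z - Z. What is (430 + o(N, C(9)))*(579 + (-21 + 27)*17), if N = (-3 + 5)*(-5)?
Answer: 286020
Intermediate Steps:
N = -10 (N = 2*(-5) = -10)
C(Z) = 0 (C(Z) = -3*(Z - Z) = -3*0 = 0)
(430 + o(N, C(9)))*(579 + (-21 + 27)*17) = (430 + (-10 + 0))*(579 + (-21 + 27)*17) = (430 - 10)*(579 + 6*17) = 420*(579 + 102) = 420*681 = 286020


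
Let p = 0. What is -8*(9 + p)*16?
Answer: -1152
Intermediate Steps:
-8*(9 + p)*16 = -8*(9 + 0)*16 = -8*9*16 = -72*16 = -1152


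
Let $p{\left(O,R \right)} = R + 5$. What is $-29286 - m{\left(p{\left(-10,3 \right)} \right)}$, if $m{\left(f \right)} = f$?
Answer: $-29294$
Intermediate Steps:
$p{\left(O,R \right)} = 5 + R$
$-29286 - m{\left(p{\left(-10,3 \right)} \right)} = -29286 - \left(5 + 3\right) = -29286 - 8 = -29294$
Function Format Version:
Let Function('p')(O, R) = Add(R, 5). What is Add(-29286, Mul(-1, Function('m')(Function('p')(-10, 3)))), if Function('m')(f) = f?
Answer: -29294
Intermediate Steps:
Function('p')(O, R) = Add(5, R)
Add(-29286, Mul(-1, Function('m')(Function('p')(-10, 3)))) = Add(-29286, Mul(-1, Add(5, 3))) = Add(-29286, Mul(-1, 8)) = Add(-29286, -8) = -29294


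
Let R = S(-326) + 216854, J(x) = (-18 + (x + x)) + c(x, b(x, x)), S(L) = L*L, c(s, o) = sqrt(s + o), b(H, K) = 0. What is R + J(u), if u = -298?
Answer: 322516 + I*sqrt(298) ≈ 3.2252e+5 + 17.263*I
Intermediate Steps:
c(s, o) = sqrt(o + s)
S(L) = L**2
J(x) = -18 + sqrt(x) + 2*x (J(x) = (-18 + (x + x)) + sqrt(0 + x) = (-18 + 2*x) + sqrt(x) = -18 + sqrt(x) + 2*x)
R = 323130 (R = (-326)**2 + 216854 = 106276 + 216854 = 323130)
R + J(u) = 323130 + (-18 + sqrt(-298) + 2*(-298)) = 323130 + (-18 + I*sqrt(298) - 596) = 323130 + (-614 + I*sqrt(298)) = 322516 + I*sqrt(298)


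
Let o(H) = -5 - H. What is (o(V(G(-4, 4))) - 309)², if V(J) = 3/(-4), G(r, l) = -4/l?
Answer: 1570009/16 ≈ 98126.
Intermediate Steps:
V(J) = -¾ (V(J) = 3*(-¼) = -¾)
(o(V(G(-4, 4))) - 309)² = ((-5 - 1*(-¾)) - 309)² = ((-5 + ¾) - 309)² = (-17/4 - 309)² = (-1253/4)² = 1570009/16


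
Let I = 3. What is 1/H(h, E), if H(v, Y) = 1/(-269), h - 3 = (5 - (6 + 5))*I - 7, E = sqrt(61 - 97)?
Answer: -269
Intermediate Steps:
E = 6*I (E = sqrt(-36) = 6*I ≈ 6.0*I)
h = -22 (h = 3 + ((5 - (6 + 5))*3 - 7) = 3 + ((5 - 1*11)*3 - 7) = 3 + ((5 - 11)*3 - 7) = 3 + (-6*3 - 7) = 3 + (-18 - 7) = 3 - 25 = -22)
H(v, Y) = -1/269
1/H(h, E) = 1/(-1/269) = -269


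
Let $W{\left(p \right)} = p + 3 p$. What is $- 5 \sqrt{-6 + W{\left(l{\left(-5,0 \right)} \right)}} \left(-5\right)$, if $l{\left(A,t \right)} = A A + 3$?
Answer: $25 \sqrt{106} \approx 257.39$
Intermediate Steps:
$l{\left(A,t \right)} = 3 + A^{2}$ ($l{\left(A,t \right)} = A^{2} + 3 = 3 + A^{2}$)
$W{\left(p \right)} = 4 p$
$- 5 \sqrt{-6 + W{\left(l{\left(-5,0 \right)} \right)}} \left(-5\right) = - 5 \sqrt{-6 + 4 \left(3 + \left(-5\right)^{2}\right)} \left(-5\right) = - 5 \sqrt{-6 + 4 \left(3 + 25\right)} \left(-5\right) = - 5 \sqrt{-6 + 4 \cdot 28} \left(-5\right) = - 5 \sqrt{-6 + 112} \left(-5\right) = - 5 \sqrt{106} \left(-5\right) = 25 \sqrt{106}$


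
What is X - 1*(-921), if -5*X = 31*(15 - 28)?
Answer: 5008/5 ≈ 1001.6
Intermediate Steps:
X = 403/5 (X = -31*(15 - 28)/5 = -31*(-13)/5 = -⅕*(-403) = 403/5 ≈ 80.600)
X - 1*(-921) = 403/5 - 1*(-921) = 403/5 + 921 = 5008/5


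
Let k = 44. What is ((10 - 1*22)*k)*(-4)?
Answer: 2112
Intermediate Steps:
((10 - 1*22)*k)*(-4) = ((10 - 1*22)*44)*(-4) = ((10 - 22)*44)*(-4) = -12*44*(-4) = -528*(-4) = 2112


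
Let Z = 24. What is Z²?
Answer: 576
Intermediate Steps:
Z² = 24² = 576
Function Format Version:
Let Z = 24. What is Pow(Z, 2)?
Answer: 576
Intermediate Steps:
Pow(Z, 2) = Pow(24, 2) = 576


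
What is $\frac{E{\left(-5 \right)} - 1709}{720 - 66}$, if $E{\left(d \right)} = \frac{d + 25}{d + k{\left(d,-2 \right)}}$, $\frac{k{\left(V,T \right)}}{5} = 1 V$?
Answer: $- \frac{5129}{1962} \approx -2.6142$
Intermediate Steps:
$k{\left(V,T \right)} = 5 V$ ($k{\left(V,T \right)} = 5 \cdot 1 V = 5 V$)
$E{\left(d \right)} = \frac{25 + d}{6 d}$ ($E{\left(d \right)} = \frac{d + 25}{d + 5 d} = \frac{25 + d}{6 d}$)
$\frac{E{\left(-5 \right)} - 1709}{720 - 66} = \frac{\frac{25 - 5}{6 \left(-5\right)} - 1709}{720 - 66} = \frac{\frac{1}{6} \left(- \frac{1}{5}\right) 20 - 1709}{654} = \left(- \frac{2}{3} - 1709\right) \frac{1}{654} = \left(- \frac{5129}{3}\right) \frac{1}{654} = - \frac{5129}{1962}$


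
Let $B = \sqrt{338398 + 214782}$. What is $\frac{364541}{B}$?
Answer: $\frac{364541 \sqrt{138295}}{276590} \approx 490.13$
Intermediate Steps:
$B = 2 \sqrt{138295}$ ($B = \sqrt{553180} = 2 \sqrt{138295} \approx 743.76$)
$\frac{364541}{B} = \frac{364541}{2 \sqrt{138295}} = 364541 \frac{\sqrt{138295}}{276590} = \frac{364541 \sqrt{138295}}{276590}$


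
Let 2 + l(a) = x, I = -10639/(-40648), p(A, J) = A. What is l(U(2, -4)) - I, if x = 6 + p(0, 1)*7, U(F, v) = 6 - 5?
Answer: 151953/40648 ≈ 3.7383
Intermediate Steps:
U(F, v) = 1
I = 10639/40648 (I = -10639*(-1/40648) = 10639/40648 ≈ 0.26173)
x = 6 (x = 6 + 0*7 = 6 + 0 = 6)
l(a) = 4 (l(a) = -2 + 6 = 4)
l(U(2, -4)) - I = 4 - 1*10639/40648 = 4 - 10639/40648 = 151953/40648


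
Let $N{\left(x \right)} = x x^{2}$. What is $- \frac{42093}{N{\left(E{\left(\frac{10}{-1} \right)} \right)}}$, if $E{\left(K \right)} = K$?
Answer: $\frac{42093}{1000} \approx 42.093$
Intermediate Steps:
$N{\left(x \right)} = x^{3}$
$- \frac{42093}{N{\left(E{\left(\frac{10}{-1} \right)} \right)}} = - \frac{42093}{\left(\frac{10}{-1}\right)^{3}} = - \frac{42093}{\left(10 \left(-1\right)\right)^{3}} = - \frac{42093}{\left(-10\right)^{3}} = - \frac{42093}{-1000} = \left(-42093\right) \left(- \frac{1}{1000}\right) = \frac{42093}{1000}$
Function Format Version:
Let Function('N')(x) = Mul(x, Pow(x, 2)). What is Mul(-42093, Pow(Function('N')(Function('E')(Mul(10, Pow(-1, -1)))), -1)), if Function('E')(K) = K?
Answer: Rational(42093, 1000) ≈ 42.093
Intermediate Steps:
Function('N')(x) = Pow(x, 3)
Mul(-42093, Pow(Function('N')(Function('E')(Mul(10, Pow(-1, -1)))), -1)) = Mul(-42093, Pow(Pow(Mul(10, Pow(-1, -1)), 3), -1)) = Mul(-42093, Pow(Pow(Mul(10, -1), 3), -1)) = Mul(-42093, Pow(Pow(-10, 3), -1)) = Mul(-42093, Pow(-1000, -1)) = Mul(-42093, Rational(-1, 1000)) = Rational(42093, 1000)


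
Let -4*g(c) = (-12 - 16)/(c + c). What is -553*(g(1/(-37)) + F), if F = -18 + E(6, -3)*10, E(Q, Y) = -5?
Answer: 218435/2 ≈ 1.0922e+5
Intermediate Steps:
g(c) = 7/(2*c) (g(c) = -(-12 - 16)/(4*(c + c)) = -(-7)/(2*c) = 7/(2*c))
F = -68 (F = -18 - 5*10 = -18 - 50 = -68)
-553*(g(1/(-37)) + F) = -553*(7/(2*(1/(-37))) - 68) = -553*(7/(2*(-1/37)) - 68) = -553*((7/2)*(-37) - 68) = -553*(-259/2 - 68) = -553*(-395/2) = 218435/2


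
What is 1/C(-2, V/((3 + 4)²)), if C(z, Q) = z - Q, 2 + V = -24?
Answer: -49/72 ≈ -0.68056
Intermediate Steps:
V = -26 (V = -2 - 24 = -26)
1/C(-2, V/((3 + 4)²)) = 1/(-2 - (-26)/((3 + 4)²)) = 1/(-2 - (-26)/(7²)) = 1/(-2 - (-26)/49) = 1/(-2 - 1*(-26/49)) = 1/(-2 + 26/49) = 1/(-72/49) = -49/72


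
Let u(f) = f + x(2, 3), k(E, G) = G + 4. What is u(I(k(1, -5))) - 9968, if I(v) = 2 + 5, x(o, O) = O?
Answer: -9958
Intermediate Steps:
k(E, G) = 4 + G
I(v) = 7
u(f) = 3 + f (u(f) = f + 3 = 3 + f)
u(I(k(1, -5))) - 9968 = (3 + 7) - 9968 = 10 - 9968 = -9958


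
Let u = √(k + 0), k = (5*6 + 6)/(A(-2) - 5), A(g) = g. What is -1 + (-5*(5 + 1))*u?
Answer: -1 - 180*I*√7/7 ≈ -1.0 - 68.034*I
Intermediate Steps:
k = -36/7 (k = (5*6 + 6)/(-2 - 5) = (30 + 6)/(-7) = 36*(-⅐) = -36/7 ≈ -5.1429)
u = 6*I*√7/7 (u = √(-36/7 + 0) = √(-36/7) = 6*I*√7/7 ≈ 2.2678*I)
-1 + (-5*(5 + 1))*u = -1 + (-5*(5 + 1))*(6*I*√7/7) = -1 + (-5*6)*(6*I*√7/7) = -1 - 180*I*√7/7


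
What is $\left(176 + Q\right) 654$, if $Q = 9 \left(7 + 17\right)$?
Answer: $256368$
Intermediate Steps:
$Q = 216$ ($Q = 9 \cdot 24 = 216$)
$\left(176 + Q\right) 654 = \left(176 + 216\right) 654 = 392 \cdot 654 = 256368$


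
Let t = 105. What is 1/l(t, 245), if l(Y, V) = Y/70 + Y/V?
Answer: 14/27 ≈ 0.51852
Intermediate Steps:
l(Y, V) = Y/70 + Y/V (l(Y, V) = Y*(1/70) + Y/V = Y/70 + Y/V)
1/l(t, 245) = 1/((1/70)*105 + 105/245) = 1/(3/2 + 105*(1/245)) = 1/(3/2 + 3/7) = 1/(27/14) = 14/27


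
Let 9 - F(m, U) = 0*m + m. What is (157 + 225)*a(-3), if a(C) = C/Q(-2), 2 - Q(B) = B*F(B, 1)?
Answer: -191/4 ≈ -47.750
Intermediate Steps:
F(m, U) = 9 - m (F(m, U) = 9 - (0*m + m) = 9 - (0 + m) = 9 - m)
Q(B) = 2 - B*(9 - B)
a(C) = C/24 (a(C) = C/(2 - 2*(-9 - 2)) = C/(2 - 2*(-11)) = C/(2 + 22) = C/24)
(157 + 225)*a(-3) = (157 + 225)*((1/24)*(-3)) = 382*(-⅛) = -191/4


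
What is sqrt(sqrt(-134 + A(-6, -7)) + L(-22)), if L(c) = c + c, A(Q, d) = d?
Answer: sqrt(-44 + I*sqrt(141)) ≈ 0.88716 + 6.6923*I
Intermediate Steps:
L(c) = 2*c
sqrt(sqrt(-134 + A(-6, -7)) + L(-22)) = sqrt(sqrt(-134 - 7) + 2*(-22)) = sqrt(sqrt(-141) - 44) = sqrt(I*sqrt(141) - 44) = sqrt(-44 + I*sqrt(141))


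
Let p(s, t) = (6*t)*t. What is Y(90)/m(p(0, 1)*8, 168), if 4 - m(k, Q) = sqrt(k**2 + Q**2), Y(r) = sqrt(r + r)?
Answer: -9*sqrt(265)/1907 - 3*sqrt(5)/3814 ≈ -0.078586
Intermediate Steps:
p(s, t) = 6*t**2
Y(r) = sqrt(2)*sqrt(r) (Y(r) = sqrt(2*r) = sqrt(2)*sqrt(r))
m(k, Q) = 4 - sqrt(Q**2 + k**2) (m(k, Q) = 4 - sqrt(k**2 + Q**2) = 4 - sqrt(Q**2 + k**2))
Y(90)/m(p(0, 1)*8, 168) = (sqrt(2)*sqrt(90))/(4 - sqrt(168**2 + ((6*1**2)*8)**2)) = (sqrt(2)*(3*sqrt(10)))/(4 - sqrt(28224 + ((6*1)*8)**2)) = (6*sqrt(5))/(4 - sqrt(28224 + (6*8)**2)) = (6*sqrt(5))/(4 - sqrt(28224 + 48**2)) = (6*sqrt(5))/(4 - sqrt(28224 + 2304)) = (6*sqrt(5))/(4 - sqrt(30528)) = (6*sqrt(5))/(4 - 24*sqrt(53)) = 6*sqrt(5)/(4 - 24*sqrt(53))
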